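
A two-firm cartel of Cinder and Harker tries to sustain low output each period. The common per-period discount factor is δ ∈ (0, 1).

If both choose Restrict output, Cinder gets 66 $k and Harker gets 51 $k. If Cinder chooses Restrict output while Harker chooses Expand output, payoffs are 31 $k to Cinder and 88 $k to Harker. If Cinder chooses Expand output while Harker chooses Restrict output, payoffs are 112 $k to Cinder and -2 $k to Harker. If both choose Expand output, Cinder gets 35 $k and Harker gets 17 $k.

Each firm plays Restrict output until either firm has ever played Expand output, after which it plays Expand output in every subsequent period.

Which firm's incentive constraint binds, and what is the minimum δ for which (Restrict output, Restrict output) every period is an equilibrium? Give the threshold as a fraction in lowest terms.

For Cinder: deviation gain 112−66 = 46, per-period punishment loss 66−35 = 31. IC gives δ ≥ 46/77.
For Harker: gain 37, loss 34 per period, so δ ≥ 37/71.
The tighter constraint is Cinder's, so cooperation needs δ ≥ 46/77.

Cinder; δ ≥ 46/77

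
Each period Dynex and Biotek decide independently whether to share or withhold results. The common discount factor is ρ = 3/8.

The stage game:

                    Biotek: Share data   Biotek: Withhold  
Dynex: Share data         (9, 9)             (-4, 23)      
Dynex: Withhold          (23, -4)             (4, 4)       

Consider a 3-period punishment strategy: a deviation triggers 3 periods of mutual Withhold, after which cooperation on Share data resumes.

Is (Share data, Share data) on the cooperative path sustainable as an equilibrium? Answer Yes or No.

Comparing payoff streams over the 4 periods until play realigns: cooperate → 9(1+ρ+…+ρ^3); deviate → 23 + 4(ρ+…+ρ^3).
Cooperation is sustained iff (9−4)(ρ+…+ρ^3) ≥ 23−9.
ρ+…+ρ^3 = 3/8·(1−(3/8)^3)/(1−3/8) = 0.5684, and (23−9)/(9−4) = 2.8000.
0.5684 < 2.8000, so cooperation is not sustainable.

No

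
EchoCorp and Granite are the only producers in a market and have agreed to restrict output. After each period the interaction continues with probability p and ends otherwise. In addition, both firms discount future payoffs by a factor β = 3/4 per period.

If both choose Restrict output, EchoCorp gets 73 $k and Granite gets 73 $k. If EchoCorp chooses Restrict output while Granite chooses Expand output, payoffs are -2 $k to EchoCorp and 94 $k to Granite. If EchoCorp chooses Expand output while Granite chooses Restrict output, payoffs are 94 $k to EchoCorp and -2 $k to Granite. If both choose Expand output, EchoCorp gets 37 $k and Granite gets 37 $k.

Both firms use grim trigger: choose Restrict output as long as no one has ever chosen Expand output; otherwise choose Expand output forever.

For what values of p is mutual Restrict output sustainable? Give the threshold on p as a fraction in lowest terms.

Expected continuation weight on next period's payoff is β·p = 3/4·p, which plays the role of the discount factor.
Cooperation requires 3/4·p ≥ (94−73)/(94−37) = 7/19, hence p ≥ 28/57.

28/57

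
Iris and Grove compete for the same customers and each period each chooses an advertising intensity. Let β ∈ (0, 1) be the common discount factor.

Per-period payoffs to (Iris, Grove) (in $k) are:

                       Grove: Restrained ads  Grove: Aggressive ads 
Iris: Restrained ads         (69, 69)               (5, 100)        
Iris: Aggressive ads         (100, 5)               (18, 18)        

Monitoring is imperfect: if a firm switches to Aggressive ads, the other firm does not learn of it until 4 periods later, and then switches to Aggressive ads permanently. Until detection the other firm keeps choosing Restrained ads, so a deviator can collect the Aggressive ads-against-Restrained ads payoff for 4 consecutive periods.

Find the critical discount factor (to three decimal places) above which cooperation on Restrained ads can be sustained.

A deviator earns 100 for 4 periods, then 18 forever; cooperating earns 69 forever. Multiplying the IC by (1−β):
69 ≥ 100(1−β^4) + 18β^4, so 82·β^4 ≥ 31 and β^4 ≥ 31/82.
β ≥ (31/82)^(1/4) ≈ 0.784.

0.784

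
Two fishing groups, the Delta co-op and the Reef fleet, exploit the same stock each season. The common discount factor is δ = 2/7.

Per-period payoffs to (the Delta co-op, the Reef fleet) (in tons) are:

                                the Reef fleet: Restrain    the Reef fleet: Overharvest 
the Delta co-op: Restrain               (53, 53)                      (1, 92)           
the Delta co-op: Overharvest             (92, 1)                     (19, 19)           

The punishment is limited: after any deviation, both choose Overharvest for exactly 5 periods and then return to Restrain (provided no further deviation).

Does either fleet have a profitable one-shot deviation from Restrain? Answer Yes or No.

IC: δ+…+δ^5 ≥ (92−53)/(53−19) = 39/34.
At δ = 2/7: partial sum = 0.3992 < 1.1471. Cooperation not sustainable.

Yes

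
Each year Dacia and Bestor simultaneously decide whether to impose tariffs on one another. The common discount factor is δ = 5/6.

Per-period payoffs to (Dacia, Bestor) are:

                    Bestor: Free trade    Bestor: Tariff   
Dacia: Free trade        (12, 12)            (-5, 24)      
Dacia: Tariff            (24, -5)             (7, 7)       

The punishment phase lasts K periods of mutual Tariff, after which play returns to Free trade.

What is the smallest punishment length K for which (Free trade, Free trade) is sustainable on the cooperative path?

4

No profitable deviation requires (12−7)(δ+…+δ^K) ≥ 24−12, i.e. δ+…+δ^K ≥ 12/5 ≈ 2.4000.
With δ = 5/6, the partial sums are K=1: 0.8333, K=2: 1.5278, K=3: 2.1065, K=4: 2.5887.
K = 4 is the first length at which the sum reaches 2.4000.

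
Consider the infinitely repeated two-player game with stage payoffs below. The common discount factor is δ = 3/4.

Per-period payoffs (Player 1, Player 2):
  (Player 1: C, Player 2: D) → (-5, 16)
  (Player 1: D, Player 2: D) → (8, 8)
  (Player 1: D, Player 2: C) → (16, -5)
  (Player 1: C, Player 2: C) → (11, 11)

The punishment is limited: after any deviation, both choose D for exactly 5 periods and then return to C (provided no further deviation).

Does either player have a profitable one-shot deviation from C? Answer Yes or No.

No

A one-shot deviation gives 16 now, then 8 for 5 periods, then back to 11.
Gain from deviating: (16−11) today; loss: (11−8) in each of the next 5 periods.
No-deviation condition: (11−8)(δ+…+δ^5) ≥ 16−11, i.e. δ+…+δ^5 ≥ 5/3.
At δ = 3/4: δ+…+δ^5 = 2.2881 ≥ 1.6667.
So cooperation is sustainable.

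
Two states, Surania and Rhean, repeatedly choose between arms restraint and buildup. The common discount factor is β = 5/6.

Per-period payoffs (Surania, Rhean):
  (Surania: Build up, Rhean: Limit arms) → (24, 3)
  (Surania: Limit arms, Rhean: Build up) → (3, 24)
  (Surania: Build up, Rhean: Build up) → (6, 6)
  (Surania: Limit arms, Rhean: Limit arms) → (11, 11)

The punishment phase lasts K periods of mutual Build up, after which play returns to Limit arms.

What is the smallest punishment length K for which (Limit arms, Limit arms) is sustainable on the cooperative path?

Need Σ_{k=1}^{K} β^k ≥ (24−11)/(11−6) = 2.6000 at β = 5/6.
At K = 4 the sum is 2.5887 < 2.6000; at K = 5 it is 2.9906 ≥ 2.6000.
So the minimum punishment length is K = 5.

5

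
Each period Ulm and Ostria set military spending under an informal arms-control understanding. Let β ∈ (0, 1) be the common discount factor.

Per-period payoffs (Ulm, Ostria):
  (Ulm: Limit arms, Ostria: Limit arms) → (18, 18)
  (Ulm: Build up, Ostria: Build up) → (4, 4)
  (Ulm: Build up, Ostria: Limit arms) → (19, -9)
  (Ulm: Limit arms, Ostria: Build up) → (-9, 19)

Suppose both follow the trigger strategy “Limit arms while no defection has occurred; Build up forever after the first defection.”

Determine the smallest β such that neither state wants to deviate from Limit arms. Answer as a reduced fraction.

1/15

One-period gain from deviating is 19 − 18 = 1. The loss is 18 − 4 = 14 in every subsequent period, with present value 14·β/(1−β).
Deviation is unprofitable when 14·β/(1−β) ≥ 1, i.e. β/(1−β) ≥ 1/14.
Equivalently β ≥ 1/(1+14) = 1/15.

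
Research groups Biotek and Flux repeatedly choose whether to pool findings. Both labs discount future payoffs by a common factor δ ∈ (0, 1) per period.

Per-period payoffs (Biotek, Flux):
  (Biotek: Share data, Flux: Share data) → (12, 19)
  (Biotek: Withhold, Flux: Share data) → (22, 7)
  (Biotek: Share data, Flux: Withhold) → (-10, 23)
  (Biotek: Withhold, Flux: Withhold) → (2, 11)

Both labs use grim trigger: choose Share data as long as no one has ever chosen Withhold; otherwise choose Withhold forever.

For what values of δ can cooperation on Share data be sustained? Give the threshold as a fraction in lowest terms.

1/2

For Biotek: deviation gain 22−12 = 10, per-period punishment loss 12−2 = 10. IC gives δ ≥ 10/20 = 1/2.
For Flux: gain 4, loss 8 per period, so δ ≥ 4/12 = 1/3.
The tighter constraint is Biotek's, so cooperation needs δ ≥ 1/2.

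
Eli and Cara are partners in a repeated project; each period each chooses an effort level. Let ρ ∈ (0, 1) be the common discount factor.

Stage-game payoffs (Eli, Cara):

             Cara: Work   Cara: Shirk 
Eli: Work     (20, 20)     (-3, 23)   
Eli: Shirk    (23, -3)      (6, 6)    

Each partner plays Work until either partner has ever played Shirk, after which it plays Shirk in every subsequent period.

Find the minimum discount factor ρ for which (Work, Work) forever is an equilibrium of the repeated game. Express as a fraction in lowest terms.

One-period gain from deviating is 23 − 20 = 3. The loss is 20 − 6 = 14 in every subsequent period, with present value 14·ρ/(1−ρ).
Deviation is unprofitable when 14·ρ/(1−ρ) ≥ 3, i.e. ρ/(1−ρ) ≥ 3/14.
Equivalently ρ ≥ 3/(3+14) = 3/17.

3/17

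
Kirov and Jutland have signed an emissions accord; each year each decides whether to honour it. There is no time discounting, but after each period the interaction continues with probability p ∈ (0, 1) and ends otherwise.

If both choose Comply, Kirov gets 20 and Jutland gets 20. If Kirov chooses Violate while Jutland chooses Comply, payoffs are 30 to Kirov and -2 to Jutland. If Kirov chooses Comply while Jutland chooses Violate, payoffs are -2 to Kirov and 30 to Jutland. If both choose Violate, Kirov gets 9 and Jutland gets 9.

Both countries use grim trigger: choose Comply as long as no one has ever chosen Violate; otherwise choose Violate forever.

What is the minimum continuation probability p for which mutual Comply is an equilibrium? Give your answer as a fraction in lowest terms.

10/21

With no time discounting, the continuation probability p plays the role of the discount factor.
Grim-trigger IC: 20/(1−p) ≥ 30 + 9p/(1−p) ⇒ p ≥ (30−20)/(30−9) = 10/21.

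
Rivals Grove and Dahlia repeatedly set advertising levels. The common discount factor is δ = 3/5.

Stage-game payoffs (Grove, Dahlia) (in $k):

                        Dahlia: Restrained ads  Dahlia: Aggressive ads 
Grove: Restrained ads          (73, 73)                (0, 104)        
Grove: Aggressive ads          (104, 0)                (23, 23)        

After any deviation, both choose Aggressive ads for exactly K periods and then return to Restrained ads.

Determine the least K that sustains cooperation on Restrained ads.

2

IC: δ(1−δ^K)/(1−δ) ≥ (104−73)/(73−23) = 31/50.
With δ = 3/5: need 1 − δ^K ≥ 31/50·(1−3/5)/(3/5), i.e. δ^K ≤ 0.5867.
Since (3/5)^1 = 0.6000 and (3/5)^2 = 0.3600, the smallest such K is 2.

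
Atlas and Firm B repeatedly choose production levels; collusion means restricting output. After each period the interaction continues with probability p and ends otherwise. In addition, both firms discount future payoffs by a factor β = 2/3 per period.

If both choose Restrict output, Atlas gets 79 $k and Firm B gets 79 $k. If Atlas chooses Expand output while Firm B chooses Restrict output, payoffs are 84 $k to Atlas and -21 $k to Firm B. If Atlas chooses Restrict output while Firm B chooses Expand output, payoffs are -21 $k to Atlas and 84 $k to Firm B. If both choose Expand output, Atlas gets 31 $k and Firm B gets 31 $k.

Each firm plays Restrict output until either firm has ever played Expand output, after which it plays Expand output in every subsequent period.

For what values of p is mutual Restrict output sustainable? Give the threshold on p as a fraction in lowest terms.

Expected continuation weight on next period's payoff is β·p = 2/3·p, which plays the role of the discount factor.
Cooperation requires 2/3·p ≥ (84−79)/(84−31) = 5/53, hence p ≥ 15/106.

15/106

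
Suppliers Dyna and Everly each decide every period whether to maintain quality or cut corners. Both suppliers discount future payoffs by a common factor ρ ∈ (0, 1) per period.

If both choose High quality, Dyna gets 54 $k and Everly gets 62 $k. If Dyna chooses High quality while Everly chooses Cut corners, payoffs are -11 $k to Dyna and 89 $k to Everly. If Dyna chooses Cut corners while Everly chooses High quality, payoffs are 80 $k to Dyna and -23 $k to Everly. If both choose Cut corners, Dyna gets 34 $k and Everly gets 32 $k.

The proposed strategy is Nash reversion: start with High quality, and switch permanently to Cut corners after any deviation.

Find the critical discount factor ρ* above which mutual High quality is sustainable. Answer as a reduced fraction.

For Dyna: deviation gain 80−54 = 26, per-period punishment loss 54−34 = 20. IC gives ρ ≥ 26/46 = 13/23.
For Everly: gain 27, loss 30 per period, so ρ ≥ 27/57 = 9/19.
The tighter constraint is Dyna's, so cooperation needs ρ ≥ 13/23.

13/23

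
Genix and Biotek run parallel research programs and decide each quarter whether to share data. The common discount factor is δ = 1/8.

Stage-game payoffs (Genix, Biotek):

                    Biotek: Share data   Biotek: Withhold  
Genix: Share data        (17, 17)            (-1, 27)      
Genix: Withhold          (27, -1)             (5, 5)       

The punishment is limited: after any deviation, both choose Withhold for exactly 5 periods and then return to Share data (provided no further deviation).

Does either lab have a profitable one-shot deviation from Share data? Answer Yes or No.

Yes

A one-shot deviation gives 27 now, then 5 for 5 periods, then back to 17.
Gain from deviating: (27−17) today; loss: (17−5) in each of the next 5 periods.
No-deviation condition: (17−5)(δ+…+δ^5) ≥ 27−17, i.e. δ+…+δ^5 ≥ 5/6.
At δ = 1/8: δ+…+δ^5 = 0.1429 < 0.8333.
So cooperation is not sustainable.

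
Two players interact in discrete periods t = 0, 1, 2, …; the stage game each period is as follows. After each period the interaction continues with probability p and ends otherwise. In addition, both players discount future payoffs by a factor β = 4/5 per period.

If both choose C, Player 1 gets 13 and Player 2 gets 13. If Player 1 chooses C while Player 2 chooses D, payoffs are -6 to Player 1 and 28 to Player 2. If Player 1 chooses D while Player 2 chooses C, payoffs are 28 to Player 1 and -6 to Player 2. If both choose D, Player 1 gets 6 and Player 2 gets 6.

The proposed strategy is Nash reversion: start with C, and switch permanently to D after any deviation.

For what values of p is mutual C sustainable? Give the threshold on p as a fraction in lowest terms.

With continuation probability p and discount β, the effective per-period discount factor is βp.
Grim-trigger IC: βp ≥ (28−13)/(28−6) = 15/22.
So p ≥ (15/22)/(4/5) = 75/88.

75/88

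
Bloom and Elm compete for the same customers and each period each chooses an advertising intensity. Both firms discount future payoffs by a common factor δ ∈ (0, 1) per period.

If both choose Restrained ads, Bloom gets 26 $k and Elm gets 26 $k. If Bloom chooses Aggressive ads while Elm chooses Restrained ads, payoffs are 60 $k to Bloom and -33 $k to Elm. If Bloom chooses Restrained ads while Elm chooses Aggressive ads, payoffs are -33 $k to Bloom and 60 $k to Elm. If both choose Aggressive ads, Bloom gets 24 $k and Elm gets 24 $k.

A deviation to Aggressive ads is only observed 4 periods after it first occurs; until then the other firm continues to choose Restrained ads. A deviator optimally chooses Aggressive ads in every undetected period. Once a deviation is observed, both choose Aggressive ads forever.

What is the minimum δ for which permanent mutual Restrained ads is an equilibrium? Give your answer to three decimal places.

A deviator earns 60 for 4 periods, then 24 forever; cooperating earns 26 forever. Multiplying the IC by (1−δ):
26 ≥ 60(1−δ^4) + 24δ^4, so 36·δ^4 ≥ 34 and δ^4 ≥ 17/18.
δ ≥ (17/18)^(1/4) ≈ 0.986.

0.986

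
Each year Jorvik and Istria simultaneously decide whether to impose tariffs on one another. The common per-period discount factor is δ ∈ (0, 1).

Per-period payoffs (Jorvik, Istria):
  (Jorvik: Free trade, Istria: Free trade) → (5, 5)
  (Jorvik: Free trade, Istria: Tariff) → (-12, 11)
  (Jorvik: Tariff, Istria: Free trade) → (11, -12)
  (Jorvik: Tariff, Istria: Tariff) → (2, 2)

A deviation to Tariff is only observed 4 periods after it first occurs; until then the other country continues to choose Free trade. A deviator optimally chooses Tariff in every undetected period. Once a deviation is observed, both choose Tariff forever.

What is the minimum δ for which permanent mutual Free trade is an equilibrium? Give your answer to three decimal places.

0.904

The best deviation is to choose Tariff for all 4 undetected periods, earning 11 each, then 2 forever once detected.
Deviation value: 11(1−δ^4)/(1−δ) + 2δ^4/(1−δ); cooperation value: 5/(1−δ).
IC: 5 ≥ 11(1−δ^4) + 2δ^4 = 11 − 9δ^4.
So δ^4 ≥ 6/9 = 2/3, giving δ ≥ (2/3)^(1/4) ≈ 0.904.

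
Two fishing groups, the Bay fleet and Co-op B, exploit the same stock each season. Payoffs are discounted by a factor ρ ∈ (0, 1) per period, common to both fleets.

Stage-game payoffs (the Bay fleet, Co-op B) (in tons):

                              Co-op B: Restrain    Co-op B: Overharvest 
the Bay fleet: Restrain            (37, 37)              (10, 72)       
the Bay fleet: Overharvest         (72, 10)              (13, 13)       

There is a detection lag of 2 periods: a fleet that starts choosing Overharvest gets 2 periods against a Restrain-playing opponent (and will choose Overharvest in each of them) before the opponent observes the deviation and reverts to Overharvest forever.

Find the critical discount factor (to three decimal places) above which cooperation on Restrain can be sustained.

0.770

A deviator earns 72 for 2 periods, then 13 forever; cooperating earns 37 forever. Multiplying the IC by (1−ρ):
37 ≥ 72(1−ρ^2) + 13ρ^2, so 59·ρ^2 ≥ 35 and ρ^2 ≥ 35/59.
ρ ≥ (35/59)^(1/2) ≈ 0.770.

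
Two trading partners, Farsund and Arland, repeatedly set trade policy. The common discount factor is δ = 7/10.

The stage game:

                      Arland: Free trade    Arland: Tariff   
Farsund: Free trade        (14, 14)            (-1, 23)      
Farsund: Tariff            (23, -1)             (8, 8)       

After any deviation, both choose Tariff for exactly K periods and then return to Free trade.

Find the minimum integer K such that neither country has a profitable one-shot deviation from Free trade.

Need Σ_{k=1}^{K} δ^k ≥ (23−14)/(14−8) = 1.5000 at δ = 7/10.
At K = 2 the sum is 1.1900 < 1.5000; at K = 3 it is 1.5330 ≥ 1.5000.
So the minimum punishment length is K = 3.

3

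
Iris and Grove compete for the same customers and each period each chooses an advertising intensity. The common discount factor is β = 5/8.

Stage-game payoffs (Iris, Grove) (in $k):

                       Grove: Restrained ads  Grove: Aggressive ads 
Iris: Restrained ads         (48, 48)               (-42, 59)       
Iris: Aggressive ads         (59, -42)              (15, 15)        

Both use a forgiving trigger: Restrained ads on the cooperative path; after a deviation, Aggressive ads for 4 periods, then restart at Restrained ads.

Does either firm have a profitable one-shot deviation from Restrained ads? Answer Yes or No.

A one-shot deviation gives 59 now, then 15 for 4 periods, then back to 48.
Gain from deviating: (59−48) today; loss: (48−15) in each of the next 4 periods.
No-deviation condition: (48−15)(β+…+β^4) ≥ 59−48, i.e. β+…+β^4 ≥ 1/3.
At β = 5/8: β+…+β^4 = 1.4124 ≥ 0.3333.
So cooperation is sustainable.

No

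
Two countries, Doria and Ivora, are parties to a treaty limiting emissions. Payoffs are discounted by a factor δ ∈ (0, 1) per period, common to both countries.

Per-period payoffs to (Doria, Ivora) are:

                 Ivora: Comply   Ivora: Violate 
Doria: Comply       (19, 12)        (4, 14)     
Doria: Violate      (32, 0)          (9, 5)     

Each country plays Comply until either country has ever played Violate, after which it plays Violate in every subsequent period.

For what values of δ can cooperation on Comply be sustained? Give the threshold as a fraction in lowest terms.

13/23

Doria: cooperation gives 19 each period; deviation gives 32 once then 9 forever.
  19/(1−δ) ≥ 32 + 9δ/(1−δ) ⇒ δ ≥ 13/23.
Ivora: cooperation gives 12 each period; deviation gives 14 once then 5 forever.
  δ ≥ 2/9.
Both must hold, so the binding constraint is Doria's: δ ≥ 13/23.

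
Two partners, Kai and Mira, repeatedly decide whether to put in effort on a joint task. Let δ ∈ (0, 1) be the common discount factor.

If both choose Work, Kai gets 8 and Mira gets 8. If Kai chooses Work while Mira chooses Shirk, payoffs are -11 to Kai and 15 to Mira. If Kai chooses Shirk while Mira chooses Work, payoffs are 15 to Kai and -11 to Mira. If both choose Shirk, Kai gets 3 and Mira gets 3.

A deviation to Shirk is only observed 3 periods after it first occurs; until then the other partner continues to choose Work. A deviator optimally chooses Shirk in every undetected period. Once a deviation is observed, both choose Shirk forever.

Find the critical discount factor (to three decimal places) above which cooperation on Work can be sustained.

0.836

A deviator earns 15 for 3 periods, then 3 forever; cooperating earns 8 forever. Multiplying the IC by (1−δ):
8 ≥ 15(1−δ^3) + 3δ^3, so 12·δ^3 ≥ 7 and δ^3 ≥ 7/12.
δ ≥ (7/12)^(1/3) ≈ 0.836.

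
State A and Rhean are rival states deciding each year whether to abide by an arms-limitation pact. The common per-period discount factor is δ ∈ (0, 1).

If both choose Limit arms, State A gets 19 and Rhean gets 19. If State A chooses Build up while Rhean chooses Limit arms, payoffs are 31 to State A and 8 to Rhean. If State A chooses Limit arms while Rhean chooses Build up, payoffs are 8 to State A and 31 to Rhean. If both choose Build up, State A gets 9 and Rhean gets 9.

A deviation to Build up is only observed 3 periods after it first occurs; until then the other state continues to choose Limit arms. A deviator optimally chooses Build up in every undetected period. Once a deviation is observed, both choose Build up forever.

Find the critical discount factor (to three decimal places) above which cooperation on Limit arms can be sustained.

0.817

A deviator earns 31 for 3 periods, then 9 forever; cooperating earns 19 forever. Multiplying the IC by (1−δ):
19 ≥ 31(1−δ^3) + 9δ^3, so 22·δ^3 ≥ 12 and δ^3 ≥ 6/11.
δ ≥ (6/11)^(1/3) ≈ 0.817.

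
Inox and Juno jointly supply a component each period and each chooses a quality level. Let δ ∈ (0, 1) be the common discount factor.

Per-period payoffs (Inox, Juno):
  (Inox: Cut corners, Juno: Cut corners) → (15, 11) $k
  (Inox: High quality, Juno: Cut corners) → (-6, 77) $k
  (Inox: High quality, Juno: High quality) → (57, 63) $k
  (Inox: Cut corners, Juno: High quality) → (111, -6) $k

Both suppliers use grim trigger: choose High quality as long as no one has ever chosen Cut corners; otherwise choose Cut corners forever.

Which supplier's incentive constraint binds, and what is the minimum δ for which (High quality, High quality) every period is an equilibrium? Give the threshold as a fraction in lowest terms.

Inox; δ ≥ 9/16

For Inox: deviation gain 111−57 = 54, per-period punishment loss 57−15 = 42. IC gives δ ≥ 54/96 = 9/16.
For Juno: gain 14, loss 52 per period, so δ ≥ 14/66 = 7/33.
The tighter constraint is Inox's, so cooperation needs δ ≥ 9/16.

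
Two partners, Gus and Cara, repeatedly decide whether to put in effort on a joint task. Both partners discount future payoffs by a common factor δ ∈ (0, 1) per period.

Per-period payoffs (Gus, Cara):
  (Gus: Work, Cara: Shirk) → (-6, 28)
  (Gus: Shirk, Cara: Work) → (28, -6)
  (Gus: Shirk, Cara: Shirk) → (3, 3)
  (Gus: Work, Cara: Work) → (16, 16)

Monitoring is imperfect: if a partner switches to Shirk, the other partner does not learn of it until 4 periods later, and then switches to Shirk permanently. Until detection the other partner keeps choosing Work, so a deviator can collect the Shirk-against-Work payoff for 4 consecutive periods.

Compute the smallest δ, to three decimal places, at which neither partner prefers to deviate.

0.832

The best deviation is to choose Shirk for all 4 undetected periods, earning 28 each, then 3 forever once detected.
Deviation value: 28(1−δ^4)/(1−δ) + 3δ^4/(1−δ); cooperation value: 16/(1−δ).
IC: 16 ≥ 28(1−δ^4) + 3δ^4 = 28 − 25δ^4.
So δ^4 ≥ 12/25, giving δ ≥ (12/25)^(1/4) ≈ 0.832.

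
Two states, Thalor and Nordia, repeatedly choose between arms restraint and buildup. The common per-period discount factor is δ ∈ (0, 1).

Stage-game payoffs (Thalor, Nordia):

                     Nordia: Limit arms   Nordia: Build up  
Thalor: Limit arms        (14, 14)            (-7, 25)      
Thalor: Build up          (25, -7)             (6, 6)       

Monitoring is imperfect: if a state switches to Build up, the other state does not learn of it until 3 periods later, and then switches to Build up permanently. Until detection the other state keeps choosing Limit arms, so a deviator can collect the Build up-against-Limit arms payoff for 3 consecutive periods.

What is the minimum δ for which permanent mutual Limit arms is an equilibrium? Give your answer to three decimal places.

0.833

A deviator earns 25 for 3 periods, then 6 forever; cooperating earns 14 forever. Multiplying the IC by (1−δ):
14 ≥ 25(1−δ^3) + 6δ^3, so 19·δ^3 ≥ 11 and δ^3 ≥ 11/19.
δ ≥ (11/19)^(1/3) ≈ 0.833.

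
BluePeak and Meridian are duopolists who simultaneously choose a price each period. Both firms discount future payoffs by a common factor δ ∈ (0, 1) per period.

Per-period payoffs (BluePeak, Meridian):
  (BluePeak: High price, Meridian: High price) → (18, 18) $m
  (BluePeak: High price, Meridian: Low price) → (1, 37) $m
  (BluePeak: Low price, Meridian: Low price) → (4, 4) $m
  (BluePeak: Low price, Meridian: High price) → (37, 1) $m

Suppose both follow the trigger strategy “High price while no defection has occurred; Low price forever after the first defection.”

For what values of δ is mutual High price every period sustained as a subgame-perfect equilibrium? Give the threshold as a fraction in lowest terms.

18/(1−δ) ≥ 37 + 4δ/(1−δ)
18 ≥ 37 − 33δ
δ ≥ 19/33.

19/33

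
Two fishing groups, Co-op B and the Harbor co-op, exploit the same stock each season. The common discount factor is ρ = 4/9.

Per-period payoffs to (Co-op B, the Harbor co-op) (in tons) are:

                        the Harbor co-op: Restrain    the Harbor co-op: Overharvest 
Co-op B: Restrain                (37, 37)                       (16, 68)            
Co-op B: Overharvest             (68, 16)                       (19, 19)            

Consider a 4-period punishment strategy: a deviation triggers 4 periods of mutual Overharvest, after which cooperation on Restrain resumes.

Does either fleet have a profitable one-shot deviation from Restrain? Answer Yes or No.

Yes

IC: ρ+…+ρ^4 ≥ (68−37)/(37−19) = 31/18.
At ρ = 4/9: partial sum = 0.7688 < 1.7222. Cooperation not sustainable.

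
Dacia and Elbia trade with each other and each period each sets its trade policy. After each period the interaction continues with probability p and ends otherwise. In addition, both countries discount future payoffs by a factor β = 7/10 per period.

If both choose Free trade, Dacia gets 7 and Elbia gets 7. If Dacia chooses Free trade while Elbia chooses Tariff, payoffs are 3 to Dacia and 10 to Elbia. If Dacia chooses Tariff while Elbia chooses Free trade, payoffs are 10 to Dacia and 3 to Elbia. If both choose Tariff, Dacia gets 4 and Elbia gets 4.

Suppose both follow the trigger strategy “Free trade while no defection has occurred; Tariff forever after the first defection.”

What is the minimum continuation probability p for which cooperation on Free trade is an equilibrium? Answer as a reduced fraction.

With continuation probability p and discount β, the effective per-period discount factor is βp.
Grim-trigger IC: βp ≥ (10−7)/(10−4) = 1/2.
So p ≥ (1/2)/(7/10) = 5/7.

5/7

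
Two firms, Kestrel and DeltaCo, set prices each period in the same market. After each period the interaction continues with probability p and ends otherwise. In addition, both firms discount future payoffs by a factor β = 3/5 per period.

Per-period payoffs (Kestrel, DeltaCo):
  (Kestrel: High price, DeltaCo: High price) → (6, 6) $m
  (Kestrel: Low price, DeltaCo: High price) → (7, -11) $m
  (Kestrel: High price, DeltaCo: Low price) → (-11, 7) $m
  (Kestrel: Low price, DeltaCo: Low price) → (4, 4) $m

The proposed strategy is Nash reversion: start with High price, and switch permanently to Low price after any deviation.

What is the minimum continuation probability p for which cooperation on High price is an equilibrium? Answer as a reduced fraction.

5/9

With continuation probability p and discount β, the effective per-period discount factor is βp.
Grim-trigger IC: βp ≥ (7−6)/(7−4) = 1/3.
So p ≥ (1/3)/(3/5) = 5/9.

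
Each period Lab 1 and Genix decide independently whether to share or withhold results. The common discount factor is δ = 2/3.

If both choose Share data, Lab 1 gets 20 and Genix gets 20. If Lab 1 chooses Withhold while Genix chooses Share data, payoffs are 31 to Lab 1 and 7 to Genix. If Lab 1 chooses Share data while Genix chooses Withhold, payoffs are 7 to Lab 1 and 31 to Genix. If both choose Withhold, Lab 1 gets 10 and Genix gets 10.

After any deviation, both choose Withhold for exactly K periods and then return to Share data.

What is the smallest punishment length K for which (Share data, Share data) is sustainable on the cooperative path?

2

IC: δ(1−δ^K)/(1−δ) ≥ (31−20)/(20−10) = 11/10.
With δ = 2/3: need 1 − δ^K ≥ 11/10·(1−2/3)/(2/3), i.e. δ^K ≤ 0.4500.
Since (2/3)^1 = 0.6667 and (2/3)^2 = 0.4444, the smallest such K is 2.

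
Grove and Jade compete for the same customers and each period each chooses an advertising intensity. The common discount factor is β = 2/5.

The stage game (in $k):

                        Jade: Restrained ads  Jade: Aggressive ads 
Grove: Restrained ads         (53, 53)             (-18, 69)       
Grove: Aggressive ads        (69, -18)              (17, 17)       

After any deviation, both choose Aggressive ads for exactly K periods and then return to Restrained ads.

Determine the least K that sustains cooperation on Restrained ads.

No profitable deviation requires (53−17)(β+…+β^K) ≥ 69−53, i.e. β+…+β^K ≥ 4/9 ≈ 0.4444.
With β = 2/5, the partial sums are K=1: 0.4000, K=2: 0.5600.
K = 2 is the first length at which the sum reaches 0.4444.

2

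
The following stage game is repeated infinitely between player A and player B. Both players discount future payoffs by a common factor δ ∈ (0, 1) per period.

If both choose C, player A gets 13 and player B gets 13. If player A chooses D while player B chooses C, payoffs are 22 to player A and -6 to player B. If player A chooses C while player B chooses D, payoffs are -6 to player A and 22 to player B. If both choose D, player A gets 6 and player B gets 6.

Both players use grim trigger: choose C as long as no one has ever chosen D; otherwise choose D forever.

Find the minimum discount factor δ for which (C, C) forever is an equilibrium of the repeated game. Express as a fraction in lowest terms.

9/16

Under grim trigger the critical discount factor is (T−C)/(T−P) with T = 22, C = 13, P = 6.
δ* = (22−13)/(22−6) = 9/16.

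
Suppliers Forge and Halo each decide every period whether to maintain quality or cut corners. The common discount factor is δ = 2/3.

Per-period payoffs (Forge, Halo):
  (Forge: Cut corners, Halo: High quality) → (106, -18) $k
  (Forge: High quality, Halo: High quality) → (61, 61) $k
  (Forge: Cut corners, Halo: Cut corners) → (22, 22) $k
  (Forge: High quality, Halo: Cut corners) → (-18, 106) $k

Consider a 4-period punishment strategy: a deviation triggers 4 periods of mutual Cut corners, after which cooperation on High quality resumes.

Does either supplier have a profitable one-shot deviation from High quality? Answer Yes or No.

IC: δ+…+δ^4 ≥ (106−61)/(61−22) = 15/13.
At δ = 2/3: partial sum = 1.6049 ≥ 1.1538. Cooperation sustainable.

No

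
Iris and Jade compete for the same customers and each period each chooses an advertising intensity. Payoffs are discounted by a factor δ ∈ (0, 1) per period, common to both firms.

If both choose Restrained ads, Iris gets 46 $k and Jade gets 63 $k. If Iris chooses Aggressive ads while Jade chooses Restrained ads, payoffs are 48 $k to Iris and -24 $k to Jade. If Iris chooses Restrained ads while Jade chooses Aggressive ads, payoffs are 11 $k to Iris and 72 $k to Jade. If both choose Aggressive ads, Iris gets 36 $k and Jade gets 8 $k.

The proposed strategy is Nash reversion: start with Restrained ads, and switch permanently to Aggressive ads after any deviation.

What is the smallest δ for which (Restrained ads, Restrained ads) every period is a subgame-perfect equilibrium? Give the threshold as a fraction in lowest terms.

Iris's threshold: (48−46)/(48−36) = 1/6.
Jade's threshold: (72−63)/(72−8) = 9/64.
1/6 > 9/64, so Iris binds and δ* = 1/6.

1/6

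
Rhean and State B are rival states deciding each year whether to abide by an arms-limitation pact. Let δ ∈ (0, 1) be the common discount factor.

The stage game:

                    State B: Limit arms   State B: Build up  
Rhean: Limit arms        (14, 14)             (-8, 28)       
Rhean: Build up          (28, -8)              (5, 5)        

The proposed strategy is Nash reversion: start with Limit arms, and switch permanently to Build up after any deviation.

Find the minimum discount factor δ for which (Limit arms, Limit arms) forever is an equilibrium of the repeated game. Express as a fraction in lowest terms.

14/23

14/(1−δ) ≥ 28 + 5δ/(1−δ)
14 ≥ 28 − 23δ
δ ≥ 14/23.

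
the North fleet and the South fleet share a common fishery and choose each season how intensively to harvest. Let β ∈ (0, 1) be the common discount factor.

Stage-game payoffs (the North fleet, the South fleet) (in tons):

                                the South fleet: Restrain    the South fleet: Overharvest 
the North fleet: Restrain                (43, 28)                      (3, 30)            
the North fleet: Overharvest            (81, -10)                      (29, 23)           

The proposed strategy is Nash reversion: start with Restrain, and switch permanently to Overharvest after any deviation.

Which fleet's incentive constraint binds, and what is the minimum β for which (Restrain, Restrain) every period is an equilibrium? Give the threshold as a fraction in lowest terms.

For the North fleet: deviation gain 81−43 = 38, per-period punishment loss 43−29 = 14. IC gives β ≥ 38/52 = 19/26.
For the South fleet: gain 2, loss 5 per period, so β ≥ 2/7.
The tighter constraint is the North fleet's, so cooperation needs β ≥ 19/26.

the North fleet; β ≥ 19/26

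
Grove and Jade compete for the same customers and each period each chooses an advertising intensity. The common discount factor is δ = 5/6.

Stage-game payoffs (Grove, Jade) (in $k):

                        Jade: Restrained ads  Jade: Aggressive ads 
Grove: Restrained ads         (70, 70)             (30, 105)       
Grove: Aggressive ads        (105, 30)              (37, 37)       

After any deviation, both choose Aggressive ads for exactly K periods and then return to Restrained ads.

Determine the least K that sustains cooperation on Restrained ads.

Need Σ_{k=1}^{K} δ^k ≥ (105−70)/(70−37) = 1.0606 at δ = 5/6.
At K = 1 the sum is 0.8333 < 1.0606; at K = 2 it is 1.5278 ≥ 1.0606.
So the minimum punishment length is K = 2.

2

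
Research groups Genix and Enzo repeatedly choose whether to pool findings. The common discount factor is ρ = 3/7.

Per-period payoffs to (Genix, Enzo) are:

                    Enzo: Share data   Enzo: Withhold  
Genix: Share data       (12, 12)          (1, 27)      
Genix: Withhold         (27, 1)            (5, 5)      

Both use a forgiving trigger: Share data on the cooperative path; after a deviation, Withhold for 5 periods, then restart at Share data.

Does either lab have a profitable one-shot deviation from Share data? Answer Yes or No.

Yes

A one-shot deviation gives 27 now, then 5 for 5 periods, then back to 12.
Gain from deviating: (27−12) today; loss: (12−5) in each of the next 5 periods.
No-deviation condition: (12−5)(ρ+…+ρ^5) ≥ 27−12, i.e. ρ+…+ρ^5 ≥ 15/7.
At ρ = 3/7: ρ+…+ρ^5 = 0.7392 < 2.1429.
So cooperation is not sustainable.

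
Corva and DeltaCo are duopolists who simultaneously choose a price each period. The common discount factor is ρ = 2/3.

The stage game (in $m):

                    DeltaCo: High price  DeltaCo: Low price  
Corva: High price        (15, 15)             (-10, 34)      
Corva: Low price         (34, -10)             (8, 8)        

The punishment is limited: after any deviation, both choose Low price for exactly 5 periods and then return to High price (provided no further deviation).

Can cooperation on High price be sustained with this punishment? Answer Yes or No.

No

Comparing payoff streams over the 6 periods until play realigns: cooperate → 15(1+ρ+…+ρ^5); deviate → 34 + 8(ρ+…+ρ^5).
Cooperation is sustained iff (15−8)(ρ+…+ρ^5) ≥ 34−15.
ρ+…+ρ^5 = 2/3·(1−(2/3)^5)/(1−2/3) = 1.7366, and (34−15)/(15−8) = 2.7143.
1.7366 < 2.7143, so cooperation is not sustainable.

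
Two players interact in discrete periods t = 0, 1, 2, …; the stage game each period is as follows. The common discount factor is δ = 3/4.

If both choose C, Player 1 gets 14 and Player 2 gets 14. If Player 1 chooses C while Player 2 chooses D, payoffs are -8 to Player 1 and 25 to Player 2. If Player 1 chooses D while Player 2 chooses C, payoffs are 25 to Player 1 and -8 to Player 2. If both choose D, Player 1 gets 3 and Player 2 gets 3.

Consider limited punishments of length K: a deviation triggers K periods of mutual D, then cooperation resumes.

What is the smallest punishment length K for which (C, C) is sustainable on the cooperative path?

2

No profitable deviation requires (14−3)(δ+…+δ^K) ≥ 25−14, i.e. δ+…+δ^K ≥ 1 ≈ 1.0000.
With δ = 3/4, the partial sums are K=1: 0.7500, K=2: 1.3125.
K = 2 is the first length at which the sum reaches 1.0000.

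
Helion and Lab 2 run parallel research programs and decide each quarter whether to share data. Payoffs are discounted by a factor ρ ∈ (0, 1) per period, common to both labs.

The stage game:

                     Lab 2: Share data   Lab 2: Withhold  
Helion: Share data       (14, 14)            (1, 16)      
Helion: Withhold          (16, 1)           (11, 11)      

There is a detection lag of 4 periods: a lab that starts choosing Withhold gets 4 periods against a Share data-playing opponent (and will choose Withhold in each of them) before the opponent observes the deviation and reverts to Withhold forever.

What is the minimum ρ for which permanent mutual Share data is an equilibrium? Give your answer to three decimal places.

0.795

Deviating for the 4 undetected periods gains 16−14 = 2 per period over cooperation, then loses 14−11 = 3 per period forever once punishment starts.
Gain: 2(1 + ρ + … + ρ^3); loss: 3·ρ^4/(1−ρ).
No profitable deviation ⇔ 2(1−ρ^4) ≤ 3·ρ^4, i.e. ρ^4 ≥ 2/(2+3) = 2/5.
Hence ρ ≥ (2/5)^(1/4) ≈ 0.795.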